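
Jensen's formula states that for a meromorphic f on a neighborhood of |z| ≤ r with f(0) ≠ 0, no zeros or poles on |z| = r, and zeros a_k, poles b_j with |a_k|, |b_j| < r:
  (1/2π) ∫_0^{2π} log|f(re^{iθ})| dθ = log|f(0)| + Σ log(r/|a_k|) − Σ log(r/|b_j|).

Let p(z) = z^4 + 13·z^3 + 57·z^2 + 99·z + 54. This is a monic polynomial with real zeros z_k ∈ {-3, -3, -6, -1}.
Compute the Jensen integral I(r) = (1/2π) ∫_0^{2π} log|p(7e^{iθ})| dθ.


Zeros: -6, -3, -3, -1; r = 7.
Inside |z| < r: -6, -3, -3, -1. Outside (|z| ≥ r): ∅.
p(0) = 54, so log|p(0)| = log(54) = 3.9890.
Apply Jensen: I(r) = log|p(0)| + Σ_k log(r/|z_k|), summed over zeros inside |z| < r.
  log(r/|z_k|) for z_k = -3: log(7/3) = 0.8473
  log(r/|z_k|) for z_k = -3: log(7/3) = 0.8473
  log(r/|z_k|) for z_k = -6: log(7/6) = 0.1542
  log(r/|z_k|) for z_k = -1: log(7/1) = 1.9459
Sum over inside zeros: 3.7947.
I(r) = log|p(0)| + (inside sum) = 3.9890 + 3.7947 = 7.7836.
Closed form (all zeros inside, monic): I(r) = n·log(r) = 4·log(7) = 7.7836. ✓

I(r) ≈ 7.7836.


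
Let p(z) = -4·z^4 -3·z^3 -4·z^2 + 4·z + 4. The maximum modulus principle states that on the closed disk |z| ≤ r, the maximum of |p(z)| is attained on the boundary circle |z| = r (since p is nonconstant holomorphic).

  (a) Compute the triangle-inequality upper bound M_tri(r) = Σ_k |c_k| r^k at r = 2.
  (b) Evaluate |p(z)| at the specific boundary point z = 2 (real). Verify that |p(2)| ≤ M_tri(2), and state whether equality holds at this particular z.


Coefficients: c_0 = 4, c_1 = 4, c_2 = -4, c_3 = -3, c_4 = -4. Radius r = 2.
Part (a). Triangle bound: M_tri(r) = Σ_k |c_k| r^k
  = |4|·2^0 + |4|·2^1 + |-4|·2^2 + |-3|·2^3 + |-4|·2^4
  = 4 + 8 + 16 + 24 + 64 = 116.
This bounds M(r) := max_{|z|=r} |p(z)| from above; equality holds iff all terms c_k z^k can be made to align in phase at a single z on |z|=r.
Part (b). At z = 2 (real, on the circle |z| = r):
  p(2) = (4)·2^0 + (4)·2^1 + (-4)·2^2 + (-3)·2^3 + (-4)·2^4 = -92.
  |p(2)| = 92.
Check: |p(2)| = 92 ≤ 116 = M_tri(2). ✓ Equality does not hold at z = 2 (the coefficients have mixed signs, so the terms do not all align in phase there).

M_tri(2) = 116; |p(2)| = 92; equality at z=2: no.


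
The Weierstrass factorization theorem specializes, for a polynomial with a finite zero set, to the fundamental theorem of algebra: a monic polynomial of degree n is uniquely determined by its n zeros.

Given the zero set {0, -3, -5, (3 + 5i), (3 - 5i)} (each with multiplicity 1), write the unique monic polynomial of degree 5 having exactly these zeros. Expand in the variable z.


The polynomial is p(z) = ∏_{α ∈ S} (z − α), where S = {0, -3, -5, (3 + 5i), (3 - 5i)}.
Expanding the product yields: p(z) = z^5 + 2·z^4 + z^3 + 182·z^2 + 510·z.
Note conjugate pairs combine to real quadratics: (z − (3+5i))(z − (3−5i)) = z² − 6z + 34.
The resulting polynomial has degree 5 and real coefficients as required.

p(z) = z^5 + 2·z^4 + z^3 + 182·z^2 + 510·z.


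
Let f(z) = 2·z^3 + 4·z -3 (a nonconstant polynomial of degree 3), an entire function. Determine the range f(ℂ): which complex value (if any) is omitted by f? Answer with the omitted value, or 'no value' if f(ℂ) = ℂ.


Little Picard bounds the complement of f(ℂ) to at most one point.
For every w ∈ ℂ, the equation p(z) − w = 0 is a nonconstant polynomial in z and hence has at least one root by the fundamental theorem of algebra. So p is surjective onto ℂ, omitting no value.

Omitted value: no value.


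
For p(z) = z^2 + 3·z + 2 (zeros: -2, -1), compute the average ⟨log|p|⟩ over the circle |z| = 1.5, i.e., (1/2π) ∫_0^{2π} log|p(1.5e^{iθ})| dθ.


Zeros: -2, -1; r = 1.5.
Inside |z| < r: -1. Outside (|z| ≥ r): -2.
p(0) = 2, so log|p(0)| = log(2) = 0.6931.
Apply Jensen: I(r) = log|p(0)| + Σ_k log(r/|z_k|), summed over zeros inside |z| < r.
  log(r/|z_k|) for z_k = -1: log(1.5/1) = 0.4055
  Outside zeros (-2) contribute nothing to the Jensen sum.
Sum over inside zeros: 0.4055.
I(r) = log|p(0)| + (inside sum) = 0.6931 + 0.4055 = 1.0986.
Note: since some zeros are outside |z| ≤ r, the simplified n·log(r) form does NOT apply — only the inside zeros contribute.

I(r) ≈ 1.0986.


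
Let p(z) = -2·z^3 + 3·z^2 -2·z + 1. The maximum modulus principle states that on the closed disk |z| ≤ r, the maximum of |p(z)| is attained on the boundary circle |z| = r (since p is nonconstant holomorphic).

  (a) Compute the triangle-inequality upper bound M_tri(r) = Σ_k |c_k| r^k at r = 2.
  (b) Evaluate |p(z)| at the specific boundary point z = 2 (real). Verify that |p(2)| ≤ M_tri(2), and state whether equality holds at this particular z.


Coefficients: c_0 = 1, c_1 = -2, c_2 = 3, c_3 = -2. Radius r = 2.
Part (a). Triangle bound: M_tri(r) = Σ_k |c_k| r^k
  = |1|·2^0 + |-2|·2^1 + |3|·2^2 + |-2|·2^3
  = 1 + 4 + 12 + 16 = 33.
This bounds M(r) := max_{|z|=r} |p(z)| from above; equality holds iff all terms c_k z^k can be made to align in phase at a single z on |z|=r.
Part (b). At z = 2 (real, on the circle |z| = r):
  p(2) = (1)·2^0 + (-2)·2^1 + (3)·2^2 + (-2)·2^3 = -7.
  |p(2)| = 7.
Check: |p(2)| = 7 ≤ 33 = M_tri(2). ✓ Equality does not hold at z = 2 (the coefficients have mixed signs, so the terms do not all align in phase there).

M_tri(2) = 33; |p(2)| = 7; equality at z=2: no.


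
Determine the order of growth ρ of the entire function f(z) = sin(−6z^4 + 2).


Write sin(w) = (e^{iw} ± e^{−iw})/(2 or 2i), so |sin(w)| ≤ e^{|w|}. With w = −6z^4 + 2, |w| ≤ 6r^4 + 2 on |z|=r, giving M(r) ≤ e^{6r^4 + 2} and ρ ≤ 4. For the lower bound, choose z on |z|=r with -6z^4 purely imaginary of modulus 6r^4; then |sin(−6z^4 + 2)| grows like e^{6r^4}/2, so ρ ≥ 4. Hence ρ = 4.
Therefore ρ = 4.

Order ρ = 4.


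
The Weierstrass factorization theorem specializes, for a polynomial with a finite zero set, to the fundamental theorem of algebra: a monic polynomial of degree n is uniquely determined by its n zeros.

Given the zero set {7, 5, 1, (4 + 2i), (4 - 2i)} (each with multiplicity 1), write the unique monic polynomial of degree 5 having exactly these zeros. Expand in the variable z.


The polynomial is p(z) = ∏_{α ∈ S} (z − α), where S = {7, 5, 1, (4 + 2i), (4 - 2i)}.
Expanding the product yields: p(z) = z^5 -21·z^4 + 171·z^3 -671·z^2 + 1220·z -700.
Note conjugate pairs combine to real quadratics: (z − (4+2i))(z − (4−2i)) = z² − 8z + 20.
The resulting polynomial has degree 5 and real coefficients as required.

p(z) = z^5 -21·z^4 + 171·z^3 -671·z^2 + 1220·z -700.


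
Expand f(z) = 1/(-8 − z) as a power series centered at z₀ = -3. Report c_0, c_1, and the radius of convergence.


Let w = z − z₀, so z = z₀ + w.
Then -8 − z = -8 − (z₀ + w) = (-8 − z₀) − w = -5 − w.
f(z) = 1/(-5 − w) = (1/(-5)) · 1/(1 − w/(-5)) = Σ_{n≥0} w^n / (-5)^(n+1).
So c_n = 1/(-5)^(n+1):
  c_0 = 1/(-5)^1 = -1/5.
  c_1 = 1/(-5)^2 = 1/25.
The series is valid for |w/d| < 1, i.e. |z − z₀| < |d|.
Radius of convergence: R = |-8 − z₀| = |-5| = 5 (distance from z₀ to the singularity z = -8).

c_0 = -1/5, c_1 = 1/25; R = 5.


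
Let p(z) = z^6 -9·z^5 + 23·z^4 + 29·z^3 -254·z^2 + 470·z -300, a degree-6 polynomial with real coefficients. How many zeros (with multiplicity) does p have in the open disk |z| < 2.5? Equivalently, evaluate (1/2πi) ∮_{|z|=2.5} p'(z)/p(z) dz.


The zeros of p are: 2, -3, (2 + 1i), (2 - 1i), (3 + 1i), (3 - 1i).
Their magnitudes are: 2, 3, 2.236, 2.236, 3.162, 3.162.
Zeros with |z| < R = 2.5: 2, (2 + 1i), (2 - 1i).
Count = 3.
By the argument principle, (1/2πi) ∮_{|z|=R} p'(z)/p(z) dz equals exactly this count.

Number of zeros inside |z| < 2.5: 3.


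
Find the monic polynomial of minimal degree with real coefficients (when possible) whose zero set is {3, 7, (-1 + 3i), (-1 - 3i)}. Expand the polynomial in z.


The polynomial is p(z) = ∏_{α ∈ S} (z − α), where S = {3, 7, (-1 + 3i), (-1 - 3i)}.
Expanding the product yields: p(z) = z^4 -8·z^3 + 11·z^2 -58·z + 210.
Note conjugate pairs combine to real quadratics: (z − (-1+3i))(z − (-1−3i)) = z² + 2z + 10.
The resulting polynomial has degree 4 and real coefficients as required.

p(z) = z^4 -8·z^3 + 11·z^2 -58·z + 210.


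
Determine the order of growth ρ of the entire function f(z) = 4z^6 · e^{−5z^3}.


M(r) = max_{|z|=r} |4|·|z|^6·|e^{−5z^3}| = 4·r^6 · e^{5r^3} (the factors attain their maxima compatibly on |z|=r). Then log M(r) = log 4 + 6·log r + 5r^3, dominated by the last term, so log log M(r) ~ 3·log r. The polynomial factor 4z^6 contributes only a log r term and does not affect the order. ρ = 3.
Therefore ρ = 3.

Order ρ = 3.


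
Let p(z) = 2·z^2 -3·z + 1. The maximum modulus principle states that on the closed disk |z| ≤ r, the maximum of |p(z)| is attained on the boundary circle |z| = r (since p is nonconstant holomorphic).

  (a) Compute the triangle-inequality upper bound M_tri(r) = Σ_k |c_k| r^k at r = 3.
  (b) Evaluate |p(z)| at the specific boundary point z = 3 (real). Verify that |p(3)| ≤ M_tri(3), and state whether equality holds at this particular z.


Coefficients: c_0 = 1, c_1 = -3, c_2 = 2. Radius r = 3.
Part (a). Triangle bound: M_tri(r) = Σ_k |c_k| r^k
  = |1|·3^0 + |-3|·3^1 + |2|·3^2
  = 1 + 9 + 18 = 28.
This bounds M(r) := max_{|z|=r} |p(z)| from above; equality holds iff all terms c_k z^k can be made to align in phase at a single z on |z|=r.
Part (b). At z = 3 (real, on the circle |z| = r):
  p(3) = (1)·3^0 + (-3)·3^1 + (2)·3^2 = 10.
  |p(3)| = 10.
Check: |p(3)| = 10 ≤ 28 = M_tri(3). ✓ Equality does not hold at z = 3 (the coefficients have mixed signs, so the terms do not all align in phase there).

M_tri(3) = 28; |p(3)| = 10; equality at z=3: no.


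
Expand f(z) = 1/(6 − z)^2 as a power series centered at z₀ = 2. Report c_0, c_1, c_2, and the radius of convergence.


Let w = z − z₀, so z = z₀ + w.
Then 6 − z = 6 − (z₀ + w) = (6 − z₀) − w = 4 − w.
f(z) = 1/(4 − w)^2 = (1/(4)^2) · (1 − w/(4))^{−2}.
By the binomial series (1−u)^{−2} = Σ_{n≥0} C(n+1, 1) u^n for |u|<1, with u = w/(4):
  c_n = C(n+1, 1) / (4)^(n+2).
  c_0 = 1/(4)^2 = 1/16.
  c_1 = 2/(4)^3 = 1/32.
  c_2 = 3/(4)^4 = 3/256.
The series is valid for |w/d| < 1, i.e. |z − z₀| < |d|.
Radius of convergence: R = |6 − z₀| = |4| = 4 (distance from z₀ to the singularity z = 6).

c_0 = 1/16, c_1 = 1/32, c_2 = 3/256; R = 4.


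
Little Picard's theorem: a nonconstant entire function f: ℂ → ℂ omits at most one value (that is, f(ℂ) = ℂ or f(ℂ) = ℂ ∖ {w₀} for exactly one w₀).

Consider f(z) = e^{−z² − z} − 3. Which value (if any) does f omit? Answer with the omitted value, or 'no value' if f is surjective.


Little Picard bounds the complement of f(ℂ) to at most one point.
The exponent g(z) = −z² − z is a nonconstant polynomial, hence surjective onto ℂ. So e^{g(z)} takes every value in {e^w : w ∈ ℂ} = ℂ ∖ {0}. Adding -3 shifts the range to ℂ ∖ {-3}. f omits exactly -3.

Omitted value: -3.


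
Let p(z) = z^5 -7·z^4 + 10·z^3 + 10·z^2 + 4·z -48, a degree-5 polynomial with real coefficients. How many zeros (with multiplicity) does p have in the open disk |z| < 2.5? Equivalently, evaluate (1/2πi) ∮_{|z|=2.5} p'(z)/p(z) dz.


The zeros of p are: 4, 2, (-1 + 1i), (-1 - 1i), 3.
Their magnitudes are: 4, 2, 1.414, 1.414, 3.
Zeros with |z| < R = 2.5: 2, (-1 + 1i), (-1 - 1i).
Count = 3.
By the argument principle, (1/2πi) ∮_{|z|=R} p'(z)/p(z) dz equals exactly this count.

Number of zeros inside |z| < 2.5: 3.


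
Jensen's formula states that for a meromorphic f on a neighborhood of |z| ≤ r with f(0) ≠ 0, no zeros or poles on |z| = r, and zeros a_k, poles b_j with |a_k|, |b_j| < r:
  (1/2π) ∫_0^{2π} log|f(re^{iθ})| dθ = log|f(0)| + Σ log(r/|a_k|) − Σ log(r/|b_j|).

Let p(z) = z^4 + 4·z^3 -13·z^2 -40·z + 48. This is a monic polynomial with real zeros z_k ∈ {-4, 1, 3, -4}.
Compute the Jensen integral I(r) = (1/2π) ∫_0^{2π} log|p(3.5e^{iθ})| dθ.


Zeros: -4, -4, 1, 3; r = 3.5.
Inside |z| < r: 1, 3. Outside (|z| ≥ r): -4, -4.
p(0) = 48, so log|p(0)| = log(48) = 3.8712.
Apply Jensen: I(r) = log|p(0)| + Σ_k log(r/|z_k|), summed over zeros inside |z| < r.
  log(r/|z_k|) for z_k = 1: log(3.5/1) = 1.2528
  log(r/|z_k|) for z_k = 3: log(3.5/3) = 0.1542
  Outside zeros (-4, -4) contribute nothing to the Jensen sum.
Sum over inside zeros: 1.4069.
I(r) = log|p(0)| + (inside sum) = 3.8712 + 1.4069 = 5.2781.
Note: since some zeros are outside |z| ≤ r, the simplified n·log(r) form does NOT apply — only the inside zeros contribute.

I(r) ≈ 5.2781.


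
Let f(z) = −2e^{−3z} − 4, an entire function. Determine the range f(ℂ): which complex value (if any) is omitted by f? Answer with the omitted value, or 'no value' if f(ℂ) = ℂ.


Little Picard bounds the complement of f(ℂ) to at most one point.
e^{−3z} is never zero on ℂ, so -2·e^{−3z} takes every value in ℂ ∖ {0}. Adding -4 shifts the range to ℂ ∖ {-4}. Thus f omits exactly the value -4.

Omitted value: -4.


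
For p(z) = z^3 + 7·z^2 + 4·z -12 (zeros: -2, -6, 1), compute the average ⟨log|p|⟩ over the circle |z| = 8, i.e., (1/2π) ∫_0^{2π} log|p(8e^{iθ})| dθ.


Zeros: -6, -2, 1; r = 8.
Inside |z| < r: -6, -2, 1. Outside (|z| ≥ r): ∅.
p(0) = -12, so log|p(0)| = log(12) = 2.4849.
Apply Jensen: I(r) = log|p(0)| + Σ_k log(r/|z_k|), summed over zeros inside |z| < r.
  log(r/|z_k|) for z_k = -2: log(8/2) = 1.3863
  log(r/|z_k|) for z_k = -6: log(8/6) = 0.2877
  log(r/|z_k|) for z_k = 1: log(8/1) = 2.0794
Sum over inside zeros: 3.7534.
I(r) = log|p(0)| + (inside sum) = 2.4849 + 3.7534 = 6.2383.
Closed form (all zeros inside, monic): I(r) = n·log(r) = 3·log(8) = 6.2383. ✓

I(r) ≈ 6.2383.


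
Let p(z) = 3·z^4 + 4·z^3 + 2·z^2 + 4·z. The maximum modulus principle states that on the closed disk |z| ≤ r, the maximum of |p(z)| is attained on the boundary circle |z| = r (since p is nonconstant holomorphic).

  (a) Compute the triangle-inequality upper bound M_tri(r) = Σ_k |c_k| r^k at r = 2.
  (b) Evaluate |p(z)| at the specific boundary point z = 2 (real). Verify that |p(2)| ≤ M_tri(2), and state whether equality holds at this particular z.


Coefficients: c_0 = 0, c_1 = 4, c_2 = 2, c_3 = 4, c_4 = 3. Radius r = 2.
Part (a). Triangle bound: M_tri(r) = Σ_k |c_k| r^k
  = |0|·2^0 + |4|·2^1 + |2|·2^2 + |4|·2^3 + |3|·2^4
  = 0 + 8 + 8 + 32 + 48 = 96.
This bounds M(r) := max_{|z|=r} |p(z)| from above; equality holds iff all terms c_k z^k can be made to align in phase at a single z on |z|=r.
Part (b). At z = 2 (real, on the circle |z| = r):
  p(2) = (0)·2^0 + (4)·2^1 + (2)·2^2 + (4)·2^3 + (3)·2^4 = 96.
  |p(2)| = 96.
Since all nonzero coefficients share the same sign, |p(2)| = 96 = M_tri(2); the triangle bound is attained at z = 2, so in fact M(r) = 96.

M_tri(2) = 96; |p(2)| = 96; equality at z=2: yes.


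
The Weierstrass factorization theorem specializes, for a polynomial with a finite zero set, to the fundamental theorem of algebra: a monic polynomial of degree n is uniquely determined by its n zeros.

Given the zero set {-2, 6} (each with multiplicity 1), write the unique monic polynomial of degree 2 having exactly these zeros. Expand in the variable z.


The polynomial is p(z) = ∏_{α ∈ S} (z − α), where S = {-2, 6}.
Expanding the product yields: p(z) = z^2 -4·z -12.
The resulting polynomial has degree 2 and real coefficients as required.

p(z) = z^2 -4·z -12.


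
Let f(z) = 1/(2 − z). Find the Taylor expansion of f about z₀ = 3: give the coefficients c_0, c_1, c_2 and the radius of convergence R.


Let w = z − z₀, so z = z₀ + w.
Then 2 − z = 2 − (z₀ + w) = (2 − z₀) − w = -1 − w.
f(z) = 1/(-1 − w) = (1/(-1)) · 1/(1 − w/(-1)) = Σ_{n≥0} w^n / (-1)^(n+1).
So c_n = 1/(-1)^(n+1):
  c_0 = 1/(-1)^1 = -1.
  c_1 = 1/(-1)^2 = 1.
  c_2 = 1/(-1)^3 = -1.
The series is valid for |w/d| < 1, i.e. |z − z₀| < |d|.
Radius of convergence: R = |2 − z₀| = |-1| = 1 (distance from z₀ to the singularity z = 2).

c_0 = -1, c_1 = 1, c_2 = -1; R = 1.


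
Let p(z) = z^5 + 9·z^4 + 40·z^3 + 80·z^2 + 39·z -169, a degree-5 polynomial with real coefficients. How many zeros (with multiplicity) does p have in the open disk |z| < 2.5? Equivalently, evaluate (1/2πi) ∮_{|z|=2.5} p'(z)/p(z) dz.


The zeros of p are: (-2 + 3i), (-2 - 3i), 1, (-3 + 2i), (-3 - 2i).
Their magnitudes are: 3.606, 3.606, 1, 3.606, 3.606.
Zeros with |z| < R = 2.5: 1.
Count = 1.
By the argument principle, (1/2πi) ∮_{|z|=R} p'(z)/p(z) dz equals exactly this count.

Number of zeros inside |z| < 2.5: 1.


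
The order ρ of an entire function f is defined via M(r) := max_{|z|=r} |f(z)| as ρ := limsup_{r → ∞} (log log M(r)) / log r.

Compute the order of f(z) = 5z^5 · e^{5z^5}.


M(r) = max_{|z|=r} |5|·|z|^5·|e^{5z^5}| = 5·r^5 · e^{5r^5} (the factors attain their maxima compatibly on |z|=r). Then log M(r) = log 5 + 5·log r + 5r^5, dominated by the last term, so log log M(r) ~ 5·log r. The polynomial factor 5z^5 contributes only a log r term and does not affect the order. ρ = 5.
Therefore ρ = 5.

Order ρ = 5.


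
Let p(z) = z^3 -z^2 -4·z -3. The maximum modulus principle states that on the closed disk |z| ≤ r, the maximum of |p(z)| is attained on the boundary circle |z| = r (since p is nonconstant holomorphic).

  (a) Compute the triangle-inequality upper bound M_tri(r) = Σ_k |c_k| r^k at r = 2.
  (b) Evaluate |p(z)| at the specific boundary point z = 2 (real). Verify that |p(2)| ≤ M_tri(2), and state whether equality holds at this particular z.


Coefficients: c_0 = -3, c_1 = -4, c_2 = -1, c_3 = 1. Radius r = 2.
Part (a). Triangle bound: M_tri(r) = Σ_k |c_k| r^k
  = |-3|·2^0 + |-4|·2^1 + |-1|·2^2 + |1|·2^3
  = 3 + 8 + 4 + 8 = 23.
This bounds M(r) := max_{|z|=r} |p(z)| from above; equality holds iff all terms c_k z^k can be made to align in phase at a single z on |z|=r.
Part (b). At z = 2 (real, on the circle |z| = r):
  p(2) = (-3)·2^0 + (-4)·2^1 + (-1)·2^2 + (1)·2^3 = -7.
  |p(2)| = 7.
Check: |p(2)| = 7 ≤ 23 = M_tri(2). ✓ Equality does not hold at z = 2 (the coefficients have mixed signs, so the terms do not all align in phase there).

M_tri(2) = 23; |p(2)| = 7; equality at z=2: no.


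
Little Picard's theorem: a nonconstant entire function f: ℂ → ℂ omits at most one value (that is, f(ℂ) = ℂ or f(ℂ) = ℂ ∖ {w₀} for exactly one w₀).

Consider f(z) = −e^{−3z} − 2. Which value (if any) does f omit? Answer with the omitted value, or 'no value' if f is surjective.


Little Picard bounds the complement of f(ℂ) to at most one point.
e^{−3z} is never zero on ℂ, so -1·e^{−3z} takes every value in ℂ ∖ {0}. Adding -2 shifts the range to ℂ ∖ {-2}. Thus f omits exactly the value -2.

Omitted value: -2.


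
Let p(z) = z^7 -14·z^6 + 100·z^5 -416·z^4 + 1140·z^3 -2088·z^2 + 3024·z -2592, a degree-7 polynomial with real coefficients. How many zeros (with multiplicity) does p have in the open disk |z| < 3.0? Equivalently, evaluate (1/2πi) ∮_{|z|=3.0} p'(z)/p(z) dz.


The zeros of p are: 2, (3 + 3i), (3 - 3i), (0 + 2i), (0 - 2i), (3 + 3i), (3 - 3i).
Their magnitudes are: 2, 4.243, 4.243, 2, 2, 4.243, 4.243.
Zeros with |z| < R = 3.0: 2, (0 + 2i), (0 - 2i).
Count = 3.
By the argument principle, (1/2πi) ∮_{|z|=R} p'(z)/p(z) dz equals exactly this count.

Number of zeros inside |z| < 3.0: 3.


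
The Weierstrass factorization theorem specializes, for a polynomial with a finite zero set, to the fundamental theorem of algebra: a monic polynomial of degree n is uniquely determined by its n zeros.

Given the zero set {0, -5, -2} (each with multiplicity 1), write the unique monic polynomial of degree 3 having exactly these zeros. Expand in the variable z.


The polynomial is p(z) = ∏_{α ∈ S} (z − α), where S = {0, -5, -2}.
Expanding the product yields: p(z) = z^3 + 7·z^2 + 10·z.
The resulting polynomial has degree 3 and real coefficients as required.

p(z) = z^3 + 7·z^2 + 10·z.


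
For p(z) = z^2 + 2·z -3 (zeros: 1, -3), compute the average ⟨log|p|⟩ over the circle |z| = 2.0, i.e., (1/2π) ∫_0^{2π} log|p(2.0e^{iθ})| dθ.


Zeros: -3, 1; r = 2.0.
Inside |z| < r: 1. Outside (|z| ≥ r): -3.
p(0) = -3, so log|p(0)| = log(3) = 1.0986.
Apply Jensen: I(r) = log|p(0)| + Σ_k log(r/|z_k|), summed over zeros inside |z| < r.
  log(r/|z_k|) for z_k = 1: log(2.0/1) = 0.6931
  Outside zeros (-3) contribute nothing to the Jensen sum.
Sum over inside zeros: 0.6931.
I(r) = log|p(0)| + (inside sum) = 1.0986 + 0.6931 = 1.7918.
Note: since some zeros are outside |z| ≤ r, the simplified n·log(r) form does NOT apply — only the inside zeros contribute.

I(r) ≈ 1.7918.


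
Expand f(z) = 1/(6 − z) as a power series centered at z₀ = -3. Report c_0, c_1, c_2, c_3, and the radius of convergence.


Let w = z − z₀, so z = z₀ + w.
Then 6 − z = 6 − (z₀ + w) = (6 − z₀) − w = 9 − w.
f(z) = 1/(9 − w) = (1/(9)) · 1/(1 − w/(9)) = Σ_{n≥0} w^n / (9)^(n+1).
So c_n = 1/(9)^(n+1):
  c_0 = 1/(9)^1 = 1/9.
  c_1 = 1/(9)^2 = 1/81.
  c_2 = 1/(9)^3 = 1/729.
  c_3 = 1/(9)^4 = 1/6561.
The series is valid for |w/d| < 1, i.e. |z − z₀| < |d|.
Radius of convergence: R = |6 − z₀| = |9| = 9 (distance from z₀ to the singularity z = 6).

c_0 = 1/9, c_1 = 1/81, c_2 = 1/729, c_3 = 1/6561; R = 9.


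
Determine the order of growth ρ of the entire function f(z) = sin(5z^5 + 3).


Write sin(w) = (e^{iw} ± e^{−iw})/(2 or 2i), so |sin(w)| ≤ e^{|w|}. With w = 5z^5 + 3, |w| ≤ 5r^5 + 3 on |z|=r, giving M(r) ≤ e^{5r^5 + 3} and ρ ≤ 5. For the lower bound, choose z on |z|=r with 5z^5 purely imaginary of modulus 5r^5; then |sin(5z^5 + 3)| grows like e^{5r^5}/2, so ρ ≥ 5. Hence ρ = 5.
Therefore ρ = 5.

Order ρ = 5.


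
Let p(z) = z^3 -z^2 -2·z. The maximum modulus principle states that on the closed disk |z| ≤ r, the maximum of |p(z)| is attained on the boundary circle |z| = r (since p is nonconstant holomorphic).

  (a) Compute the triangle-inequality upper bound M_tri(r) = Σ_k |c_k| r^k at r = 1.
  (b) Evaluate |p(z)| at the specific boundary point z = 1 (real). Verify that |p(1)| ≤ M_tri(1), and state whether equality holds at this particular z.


Coefficients: c_0 = 0, c_1 = -2, c_2 = -1, c_3 = 1. Radius r = 1.
Part (a). Triangle bound: M_tri(r) = Σ_k |c_k| r^k
  = |0|·1^0 + |-2|·1^1 + |-1|·1^2 + |1|·1^3
  = 0 + 2 + 1 + 1 = 4.
This bounds M(r) := max_{|z|=r} |p(z)| from above; equality holds iff all terms c_k z^k can be made to align in phase at a single z on |z|=r.
Part (b). At z = 1 (real, on the circle |z| = r):
  p(1) = (0)·1^0 + (-2)·1^1 + (-1)·1^2 + (1)·1^3 = -2.
  |p(1)| = 2.
Check: |p(1)| = 2 ≤ 4 = M_tri(1). ✓ Equality does not hold at z = 1 (the coefficients have mixed signs, so the terms do not all align in phase there).

M_tri(1) = 4; |p(1)| = 2; equality at z=1: no.


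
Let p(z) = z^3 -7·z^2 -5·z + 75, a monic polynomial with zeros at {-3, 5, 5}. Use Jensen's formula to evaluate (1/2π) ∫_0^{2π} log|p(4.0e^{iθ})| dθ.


Zeros: -3, 5, 5; r = 4.0.
Inside |z| < r: -3. Outside (|z| ≥ r): 5, 5.
p(0) = 75, so log|p(0)| = log(75) = 4.3175.
Apply Jensen: I(r) = log|p(0)| + Σ_k log(r/|z_k|), summed over zeros inside |z| < r.
  log(r/|z_k|) for z_k = -3: log(4.0/3) = 0.2877
  Outside zeros (5, 5) contribute nothing to the Jensen sum.
Sum over inside zeros: 0.2877.
I(r) = log|p(0)| + (inside sum) = 4.3175 + 0.2877 = 4.6052.
Note: since some zeros are outside |z| ≤ r, the simplified n·log(r) form does NOT apply — only the inside zeros contribute.

I(r) ≈ 4.6052.


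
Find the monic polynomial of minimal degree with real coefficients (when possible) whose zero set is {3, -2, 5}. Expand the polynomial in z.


The polynomial is p(z) = ∏_{α ∈ S} (z − α), where S = {3, -2, 5}.
Expanding the product yields: p(z) = z^3 -6·z^2 -z + 30.
The resulting polynomial has degree 3 and real coefficients as required.

p(z) = z^3 -6·z^2 -z + 30.


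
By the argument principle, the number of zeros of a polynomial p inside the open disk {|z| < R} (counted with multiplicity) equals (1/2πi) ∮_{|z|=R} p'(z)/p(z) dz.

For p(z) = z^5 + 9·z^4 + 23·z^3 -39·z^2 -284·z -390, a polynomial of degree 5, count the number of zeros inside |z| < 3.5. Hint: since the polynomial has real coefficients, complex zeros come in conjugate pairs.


The zeros of p are: 3, (-3 + 2i), (-3 - 2i), (-3 + 1i), (-3 - 1i).
Their magnitudes are: 3, 3.606, 3.606, 3.162, 3.162.
Zeros with |z| < R = 3.5: 3, (-3 + 1i), (-3 - 1i).
Count = 3.
By the argument principle, (1/2πi) ∮_{|z|=R} p'(z)/p(z) dz equals exactly this count.

Number of zeros inside |z| < 3.5: 3.


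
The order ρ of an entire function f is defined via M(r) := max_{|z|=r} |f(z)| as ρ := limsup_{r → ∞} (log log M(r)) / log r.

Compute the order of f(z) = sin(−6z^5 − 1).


Write sin(w) = (e^{iw} ± e^{−iw})/(2 or 2i), so |sin(w)| ≤ e^{|w|}. With w = −6z^5 − 1, |w| ≤ 6r^5 + 1 on |z|=r, giving M(r) ≤ e^{6r^5 + 1} and ρ ≤ 5. For the lower bound, choose z on |z|=r with -6z^5 purely imaginary of modulus 6r^5; then |sin(−6z^5 − 1)| grows like e^{6r^5}/2, so ρ ≥ 5. Hence ρ = 5.
Therefore ρ = 5.

Order ρ = 5.


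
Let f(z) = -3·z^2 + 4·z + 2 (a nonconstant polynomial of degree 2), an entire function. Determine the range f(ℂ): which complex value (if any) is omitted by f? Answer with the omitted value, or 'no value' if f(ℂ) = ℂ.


Little Picard bounds the complement of f(ℂ) to at most one point.
For every w ∈ ℂ, the equation p(z) − w = 0 is a nonconstant polynomial in z and hence has at least one root by the fundamental theorem of algebra. So p is surjective onto ℂ, omitting no value.

Omitted value: no value.


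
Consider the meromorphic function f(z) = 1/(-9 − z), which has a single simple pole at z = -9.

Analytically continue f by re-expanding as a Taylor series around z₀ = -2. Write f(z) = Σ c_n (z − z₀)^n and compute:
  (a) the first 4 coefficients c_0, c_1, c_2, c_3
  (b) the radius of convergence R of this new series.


Let w = z − z₀, so z = z₀ + w.
Then -9 − z = -9 − (z₀ + w) = (-9 − z₀) − w = -7 − w.
f(z) = 1/(-7 − w) = (1/(-7)) · 1/(1 − w/(-7)) = Σ_{n≥0} w^n / (-7)^(n+1).
So c_n = 1/(-7)^(n+1):
  c_0 = 1/(-7)^1 = -1/7.
  c_1 = 1/(-7)^2 = 1/49.
  c_2 = 1/(-7)^3 = -1/343.
  c_3 = 1/(-7)^4 = 1/2401.
The series is valid for |w/d| < 1, i.e. |z − z₀| < |d|.
Radius of convergence: R = |-9 − z₀| = |-7| = 7 (distance from z₀ to the singularity z = -9).

c_0 = -1/7, c_1 = 1/49, c_2 = -1/343, c_3 = 1/2401; R = 7.


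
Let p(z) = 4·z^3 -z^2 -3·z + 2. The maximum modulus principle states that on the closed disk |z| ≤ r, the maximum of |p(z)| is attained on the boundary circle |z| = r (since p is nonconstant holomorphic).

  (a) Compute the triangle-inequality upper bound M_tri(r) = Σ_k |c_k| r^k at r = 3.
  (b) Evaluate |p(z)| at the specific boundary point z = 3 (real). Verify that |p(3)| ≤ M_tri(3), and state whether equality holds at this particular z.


Coefficients: c_0 = 2, c_1 = -3, c_2 = -1, c_3 = 4. Radius r = 3.
Part (a). Triangle bound: M_tri(r) = Σ_k |c_k| r^k
  = |2|·3^0 + |-3|·3^1 + |-1|·3^2 + |4|·3^3
  = 2 + 9 + 9 + 108 = 128.
This bounds M(r) := max_{|z|=r} |p(z)| from above; equality holds iff all terms c_k z^k can be made to align in phase at a single z on |z|=r.
Part (b). At z = 3 (real, on the circle |z| = r):
  p(3) = (2)·3^0 + (-3)·3^1 + (-1)·3^2 + (4)·3^3 = 92.
  |p(3)| = 92.
Check: |p(3)| = 92 ≤ 128 = M_tri(3). ✓ Equality does not hold at z = 3 (the coefficients have mixed signs, so the terms do not all align in phase there).

M_tri(3) = 128; |p(3)| = 92; equality at z=3: no.


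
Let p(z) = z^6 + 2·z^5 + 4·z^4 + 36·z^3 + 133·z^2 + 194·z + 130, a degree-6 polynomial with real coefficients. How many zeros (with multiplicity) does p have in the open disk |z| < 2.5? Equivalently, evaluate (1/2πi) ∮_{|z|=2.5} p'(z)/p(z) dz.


The zeros of p are: (2 + 3i), (2 - 3i), (-2 + 1i), (-2 - 1i), (-1 + 1i), (-1 - 1i).
Their magnitudes are: 3.606, 3.606, 2.236, 2.236, 1.414, 1.414.
Zeros with |z| < R = 2.5: (-2 + 1i), (-2 - 1i), (-1 + 1i), (-1 - 1i).
Count = 4.
By the argument principle, (1/2πi) ∮_{|z|=R} p'(z)/p(z) dz equals exactly this count.

Number of zeros inside |z| < 2.5: 4.


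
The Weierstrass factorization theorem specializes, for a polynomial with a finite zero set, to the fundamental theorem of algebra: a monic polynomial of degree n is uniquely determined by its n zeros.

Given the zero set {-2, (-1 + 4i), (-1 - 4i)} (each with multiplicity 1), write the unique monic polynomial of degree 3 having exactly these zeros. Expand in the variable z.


The polynomial is p(z) = ∏_{α ∈ S} (z − α), where S = {-2, (-1 + 4i), (-1 - 4i)}.
Expanding the product yields: p(z) = z^3 + 4·z^2 + 21·z + 34.
Note conjugate pairs combine to real quadratics: (z − (-1+4i))(z − (-1−4i)) = z² + 2z + 17.
The resulting polynomial has degree 3 and real coefficients as required.

p(z) = z^3 + 4·z^2 + 21·z + 34.


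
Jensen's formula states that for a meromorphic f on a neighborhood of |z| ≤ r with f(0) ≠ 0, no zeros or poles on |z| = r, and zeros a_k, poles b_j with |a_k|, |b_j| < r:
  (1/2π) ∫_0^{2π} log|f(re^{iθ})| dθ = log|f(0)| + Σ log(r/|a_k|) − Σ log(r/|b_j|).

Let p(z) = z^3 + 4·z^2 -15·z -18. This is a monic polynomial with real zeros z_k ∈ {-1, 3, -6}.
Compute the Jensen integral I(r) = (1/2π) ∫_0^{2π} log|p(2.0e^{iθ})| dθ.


Zeros: -6, -1, 3; r = 2.0.
Inside |z| < r: -1. Outside (|z| ≥ r): -6, 3.
p(0) = -18, so log|p(0)| = log(18) = 2.8904.
Apply Jensen: I(r) = log|p(0)| + Σ_k log(r/|z_k|), summed over zeros inside |z| < r.
  log(r/|z_k|) for z_k = -1: log(2.0/1) = 0.6931
  Outside zeros (-6, 3) contribute nothing to the Jensen sum.
Sum over inside zeros: 0.6931.
I(r) = log|p(0)| + (inside sum) = 2.8904 + 0.6931 = 3.5835.
Note: since some zeros are outside |z| ≤ r, the simplified n·log(r) form does NOT apply — only the inside zeros contribute.

I(r) ≈ 3.5835.


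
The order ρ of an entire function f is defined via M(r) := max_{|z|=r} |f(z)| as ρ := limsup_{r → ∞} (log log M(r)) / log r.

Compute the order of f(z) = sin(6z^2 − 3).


Write sin(w) = (e^{iw} ± e^{−iw})/(2 or 2i), so |sin(w)| ≤ e^{|w|}. With w = 6z^2 − 3, |w| ≤ 6r^2 + 3 on |z|=r, giving M(r) ≤ e^{6r^2 + 3} and ρ ≤ 2. For the lower bound, choose z on |z|=r with 6z^2 purely imaginary of modulus 6r^2; then |sin(6z^2 − 3)| grows like e^{6r^2}/2, so ρ ≥ 2. Hence ρ = 2.
Therefore ρ = 2.

Order ρ = 2.


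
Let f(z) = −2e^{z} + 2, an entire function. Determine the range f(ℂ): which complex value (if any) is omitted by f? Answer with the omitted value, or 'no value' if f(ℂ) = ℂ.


Little Picard bounds the complement of f(ℂ) to at most one point.
e^{z} is never zero on ℂ, so -2·e^{z} takes every value in ℂ ∖ {0}. Adding 2 shifts the range to ℂ ∖ {2}. Thus f omits exactly the value 2.

Omitted value: 2.


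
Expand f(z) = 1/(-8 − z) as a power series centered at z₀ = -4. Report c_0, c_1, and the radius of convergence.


Let w = z − z₀, so z = z₀ + w.
Then -8 − z = -8 − (z₀ + w) = (-8 − z₀) − w = -4 − w.
f(z) = 1/(-4 − w) = (1/(-4)) · 1/(1 − w/(-4)) = Σ_{n≥0} w^n / (-4)^(n+1).
So c_n = 1/(-4)^(n+1):
  c_0 = 1/(-4)^1 = -1/4.
  c_1 = 1/(-4)^2 = 1/16.
The series is valid for |w/d| < 1, i.e. |z − z₀| < |d|.
Radius of convergence: R = |-8 − z₀| = |-4| = 4 (distance from z₀ to the singularity z = -8).

c_0 = -1/4, c_1 = 1/16; R = 4.


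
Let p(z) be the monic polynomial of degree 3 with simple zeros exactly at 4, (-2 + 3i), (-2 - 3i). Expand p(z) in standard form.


The polynomial is p(z) = ∏_{α ∈ S} (z − α), where S = {4, (-2 + 3i), (-2 - 3i)}.
Expanding the product yields: p(z) = z^3 -3·z -52.
Note conjugate pairs combine to real quadratics: (z − (-2+3i))(z − (-2−3i)) = z² + 4z + 13.
The resulting polynomial has degree 3 and real coefficients as required.

p(z) = z^3 -3·z -52.


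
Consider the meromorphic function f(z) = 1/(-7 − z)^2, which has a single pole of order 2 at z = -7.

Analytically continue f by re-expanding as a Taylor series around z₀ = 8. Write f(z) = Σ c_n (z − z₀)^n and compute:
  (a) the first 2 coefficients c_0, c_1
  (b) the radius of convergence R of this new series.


Let w = z − z₀, so z = z₀ + w.
Then -7 − z = -7 − (z₀ + w) = (-7 − z₀) − w = -15 − w.
f(z) = 1/(-15 − w)^2 = (1/(-15)^2) · (1 − w/(-15))^{−2}.
By the binomial series (1−u)^{−2} = Σ_{n≥0} C(n+1, 1) u^n for |u|<1, with u = w/(-15):
  c_n = C(n+1, 1) / (-15)^(n+2).
  c_0 = 1/(-15)^2 = 1/225.
  c_1 = 2/(-15)^3 = -2/3375.
The series is valid for |w/d| < 1, i.e. |z − z₀| < |d|.
Radius of convergence: R = |-7 − z₀| = |-15| = 15 (distance from z₀ to the singularity z = -7).

c_0 = 1/225, c_1 = -2/3375; R = 15.


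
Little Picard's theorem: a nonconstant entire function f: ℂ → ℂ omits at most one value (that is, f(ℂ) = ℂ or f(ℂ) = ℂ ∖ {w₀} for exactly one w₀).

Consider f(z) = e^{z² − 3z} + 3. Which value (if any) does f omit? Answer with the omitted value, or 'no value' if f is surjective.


Little Picard bounds the complement of f(ℂ) to at most one point.
The exponent g(z) = z² − 3z is a nonconstant polynomial, hence surjective onto ℂ. So e^{g(z)} takes every value in {e^w : w ∈ ℂ} = ℂ ∖ {0}. Adding 3 shifts the range to ℂ ∖ {3}. f omits exactly 3.

Omitted value: 3.


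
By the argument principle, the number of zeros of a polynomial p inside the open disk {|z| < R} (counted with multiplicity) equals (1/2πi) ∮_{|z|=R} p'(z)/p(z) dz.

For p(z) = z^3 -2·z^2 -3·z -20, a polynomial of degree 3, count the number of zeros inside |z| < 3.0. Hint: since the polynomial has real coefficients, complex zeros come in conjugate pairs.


The zeros of p are: 4, (-1 + 2i), (-1 - 2i).
Their magnitudes are: 4, 2.236, 2.236.
Zeros with |z| < R = 3.0: (-1 + 2i), (-1 - 2i).
Count = 2.
By the argument principle, (1/2πi) ∮_{|z|=R} p'(z)/p(z) dz equals exactly this count.

Number of zeros inside |z| < 3.0: 2.


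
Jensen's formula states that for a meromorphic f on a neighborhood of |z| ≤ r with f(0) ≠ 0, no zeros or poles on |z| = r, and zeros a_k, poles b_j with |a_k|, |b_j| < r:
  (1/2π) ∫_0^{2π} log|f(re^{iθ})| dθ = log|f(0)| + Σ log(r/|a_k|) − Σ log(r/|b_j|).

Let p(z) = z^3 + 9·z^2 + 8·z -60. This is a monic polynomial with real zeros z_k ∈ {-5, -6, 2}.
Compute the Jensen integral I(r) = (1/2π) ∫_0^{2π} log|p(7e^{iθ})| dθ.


Zeros: -6, -5, 2; r = 7.
Inside |z| < r: -6, -5, 2. Outside (|z| ≥ r): ∅.
p(0) = -60, so log|p(0)| = log(60) = 4.0943.
Apply Jensen: I(r) = log|p(0)| + Σ_k log(r/|z_k|), summed over zeros inside |z| < r.
  log(r/|z_k|) for z_k = -5: log(7/5) = 0.3365
  log(r/|z_k|) for z_k = -6: log(7/6) = 0.1542
  log(r/|z_k|) for z_k = 2: log(7/2) = 1.2528
Sum over inside zeros: 1.7434.
I(r) = log|p(0)| + (inside sum) = 4.0943 + 1.7434 = 5.8377.
Closed form (all zeros inside, monic): I(r) = n·log(r) = 3·log(7) = 5.8377. ✓

I(r) ≈ 5.8377.


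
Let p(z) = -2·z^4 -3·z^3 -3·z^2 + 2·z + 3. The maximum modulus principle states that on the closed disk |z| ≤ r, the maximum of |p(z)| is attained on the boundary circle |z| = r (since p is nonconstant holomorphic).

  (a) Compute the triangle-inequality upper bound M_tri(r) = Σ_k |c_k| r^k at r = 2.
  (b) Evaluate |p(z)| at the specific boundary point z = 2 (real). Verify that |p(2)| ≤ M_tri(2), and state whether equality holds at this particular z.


Coefficients: c_0 = 3, c_1 = 2, c_2 = -3, c_3 = -3, c_4 = -2. Radius r = 2.
Part (a). Triangle bound: M_tri(r) = Σ_k |c_k| r^k
  = |3|·2^0 + |2|·2^1 + |-3|·2^2 + |-3|·2^3 + |-2|·2^4
  = 3 + 4 + 12 + 24 + 32 = 75.
This bounds M(r) := max_{|z|=r} |p(z)| from above; equality holds iff all terms c_k z^k can be made to align in phase at a single z on |z|=r.
Part (b). At z = 2 (real, on the circle |z| = r):
  p(2) = (3)·2^0 + (2)·2^1 + (-3)·2^2 + (-3)·2^3 + (-2)·2^4 = -61.
  |p(2)| = 61.
Check: |p(2)| = 61 ≤ 75 = M_tri(2). ✓ Equality does not hold at z = 2 (the coefficients have mixed signs, so the terms do not all align in phase there).

M_tri(2) = 75; |p(2)| = 61; equality at z=2: no.


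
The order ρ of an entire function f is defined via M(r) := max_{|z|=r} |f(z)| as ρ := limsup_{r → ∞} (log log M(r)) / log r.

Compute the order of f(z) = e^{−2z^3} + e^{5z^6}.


Each summand is entire of order 3 and 6 respectively (as in the single-exponential case). The order of a sum is at most the max of the orders, so ρ ≤ 6. For the lower bound: on |z|=r choose arg z so that 5z^6 is real positive; then |e^{5z^6}| = e^{5r^6} while |e^{-2z^3}| ≤ e^{2r^3} = o(e^{5r^6}). So |f| ≥ e^{5r^6}(1 − o(1)) and ρ ≥ 6. Hence ρ = max(3, 6) = 6.
Therefore ρ = 6.

Order ρ = 6.


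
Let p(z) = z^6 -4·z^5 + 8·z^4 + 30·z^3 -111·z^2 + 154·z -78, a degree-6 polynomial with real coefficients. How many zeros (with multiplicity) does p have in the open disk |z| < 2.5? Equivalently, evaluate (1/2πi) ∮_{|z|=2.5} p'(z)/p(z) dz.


The zeros of p are: (1 + 1i), (1 - 1i), (2 + 3i), (2 - 3i), 1, -3.
Their magnitudes are: 1.414, 1.414, 3.606, 3.606, 1, 3.
Zeros with |z| < R = 2.5: (1 + 1i), (1 - 1i), 1.
Count = 3.
By the argument principle, (1/2πi) ∮_{|z|=R} p'(z)/p(z) dz equals exactly this count.

Number of zeros inside |z| < 2.5: 3.


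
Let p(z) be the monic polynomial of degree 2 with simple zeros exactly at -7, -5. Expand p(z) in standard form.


The polynomial is p(z) = ∏_{α ∈ S} (z − α), where S = {-7, -5}.
Expanding the product yields: p(z) = z^2 + 12·z + 35.
The resulting polynomial has degree 2 and real coefficients as required.

p(z) = z^2 + 12·z + 35.


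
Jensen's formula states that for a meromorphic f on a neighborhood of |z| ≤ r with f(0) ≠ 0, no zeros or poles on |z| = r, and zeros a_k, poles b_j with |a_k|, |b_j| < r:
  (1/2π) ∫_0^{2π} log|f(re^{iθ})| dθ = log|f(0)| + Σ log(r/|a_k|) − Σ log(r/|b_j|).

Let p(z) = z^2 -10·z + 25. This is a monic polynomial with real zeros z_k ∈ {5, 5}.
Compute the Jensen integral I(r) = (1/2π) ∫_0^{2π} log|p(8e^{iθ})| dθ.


Zeros: 5, 5; r = 8.
Inside |z| < r: 5, 5. Outside (|z| ≥ r): ∅.
p(0) = 25, so log|p(0)| = log(25) = 3.2189.
Apply Jensen: I(r) = log|p(0)| + Σ_k log(r/|z_k|), summed over zeros inside |z| < r.
  log(r/|z_k|) for z_k = 5: log(8/5) = 0.4700
  log(r/|z_k|) for z_k = 5: log(8/5) = 0.4700
Sum over inside zeros: 0.9400.
I(r) = log|p(0)| + (inside sum) = 3.2189 + 0.9400 = 4.1589.
Closed form (all zeros inside, monic): I(r) = n·log(r) = 2·log(8) = 4.1589. ✓

I(r) ≈ 4.1589.


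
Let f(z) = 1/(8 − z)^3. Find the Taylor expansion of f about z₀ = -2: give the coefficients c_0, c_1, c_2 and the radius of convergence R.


Let w = z − z₀, so z = z₀ + w.
Then 8 − z = 8 − (z₀ + w) = (8 − z₀) − w = 10 − w.
f(z) = 1/(10 − w)^3 = (1/(10)^3) · (1 − w/(10))^{−3}.
By the binomial series (1−u)^{−3} = Σ_{n≥0} C(n+2, 2) u^n for |u|<1, with u = w/(10):
  c_n = C(n+2, 2) / (10)^(n+3).
  c_0 = 1/(10)^3 = 1/1000.
  c_1 = 3/(10)^4 = 3/10000.
  c_2 = 6/(10)^5 = 3/50000.
The series is valid for |w/d| < 1, i.e. |z − z₀| < |d|.
Radius of convergence: R = |8 − z₀| = |10| = 10 (distance from z₀ to the singularity z = 8).

c_0 = 1/1000, c_1 = 3/10000, c_2 = 3/50000; R = 10.


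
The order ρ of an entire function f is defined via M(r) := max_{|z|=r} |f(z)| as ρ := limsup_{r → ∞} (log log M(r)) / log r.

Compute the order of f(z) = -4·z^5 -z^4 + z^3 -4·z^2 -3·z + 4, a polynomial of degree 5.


|f(z)| ≤ Σ|c_k|·r^k = O(r^5) as r → ∞. Polynomial growth is O(e^{r^ε}) for every ε > 0 (since r^5/e^{r^ε} → 0), so ρ ≤ ε for all ε > 0, i.e. ρ = 0. Every nonconstant polynomial has order 0.
Therefore ρ = 0.

Order ρ = 0.
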